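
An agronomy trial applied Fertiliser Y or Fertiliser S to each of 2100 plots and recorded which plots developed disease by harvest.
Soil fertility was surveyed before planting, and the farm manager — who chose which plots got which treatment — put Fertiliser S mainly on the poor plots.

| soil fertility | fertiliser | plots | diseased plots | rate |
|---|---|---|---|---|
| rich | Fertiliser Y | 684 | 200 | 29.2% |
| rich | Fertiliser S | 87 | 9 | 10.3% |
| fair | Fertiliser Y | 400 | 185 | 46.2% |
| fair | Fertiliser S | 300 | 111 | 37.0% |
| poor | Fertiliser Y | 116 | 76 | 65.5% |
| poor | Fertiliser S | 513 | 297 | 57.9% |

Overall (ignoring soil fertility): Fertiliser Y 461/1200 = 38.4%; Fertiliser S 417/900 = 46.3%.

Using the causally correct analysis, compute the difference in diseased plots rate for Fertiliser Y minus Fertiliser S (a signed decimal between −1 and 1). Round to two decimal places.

+0.12

Fertiliser S is lower inside every soil fertility stratum but Fertiliser Y is lower in aggregate. Whether to stratify depends on how soil fertility relates to the fertiliser.
Soil fertility differs across fertilisers for reasons unrelated to any effect of the fertiliser itself, and it separately predicts the outcome — a classic confounder. We must compare within soil fertility levels.
Adjusting over the population distribution of soil fertility: 0.367·(0.292−0.103) + 0.333·(0.463−0.370) + 0.300·(0.655−0.579) = +0.123.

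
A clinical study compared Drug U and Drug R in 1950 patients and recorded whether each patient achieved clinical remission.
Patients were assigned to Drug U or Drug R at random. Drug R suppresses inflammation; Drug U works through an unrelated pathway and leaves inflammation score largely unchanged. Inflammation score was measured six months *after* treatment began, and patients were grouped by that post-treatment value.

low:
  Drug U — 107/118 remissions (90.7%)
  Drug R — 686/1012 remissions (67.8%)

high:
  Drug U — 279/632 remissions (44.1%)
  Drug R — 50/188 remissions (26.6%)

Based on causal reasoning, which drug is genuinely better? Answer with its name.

The stratified and pooled comparisons disagree (Drug U wins within each inflammation score; Drug R wins overall), so the answer turns on the causal role of inflammation score.
Inflammation score here is a post-treatment variable shaped by the drug; conditioning on it would introduce bias rather than remove it. The overall comparison is the causal one.
Pooled: Drug U 51.5% vs Drug R 61.3%; Drug R is higher overall.

Drug R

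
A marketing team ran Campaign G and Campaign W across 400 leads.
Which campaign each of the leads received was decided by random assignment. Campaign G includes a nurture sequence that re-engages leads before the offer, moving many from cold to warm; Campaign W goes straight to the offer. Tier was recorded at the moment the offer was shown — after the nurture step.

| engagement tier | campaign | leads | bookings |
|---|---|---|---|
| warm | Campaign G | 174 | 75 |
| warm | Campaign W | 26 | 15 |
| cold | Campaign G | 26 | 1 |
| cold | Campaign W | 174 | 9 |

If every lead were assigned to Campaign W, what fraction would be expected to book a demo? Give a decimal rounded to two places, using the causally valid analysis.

Campaign W is higher inside every engagement tier stratum but Campaign G is higher in aggregate. Whether to stratify depends on how engagement tier relates to the campaign.
Engagement tier is recorded after the campaign and is itself shifted by it — it sits on the causal path from campaign to outcome. Conditioning on a mediator would strip out part of the effect we want; the pooled comparison gives the total causal effect.
So P(outcome | do(Campaign W)) is just the pooled rate for Campaign W: 24/200 = 0.120.

0.12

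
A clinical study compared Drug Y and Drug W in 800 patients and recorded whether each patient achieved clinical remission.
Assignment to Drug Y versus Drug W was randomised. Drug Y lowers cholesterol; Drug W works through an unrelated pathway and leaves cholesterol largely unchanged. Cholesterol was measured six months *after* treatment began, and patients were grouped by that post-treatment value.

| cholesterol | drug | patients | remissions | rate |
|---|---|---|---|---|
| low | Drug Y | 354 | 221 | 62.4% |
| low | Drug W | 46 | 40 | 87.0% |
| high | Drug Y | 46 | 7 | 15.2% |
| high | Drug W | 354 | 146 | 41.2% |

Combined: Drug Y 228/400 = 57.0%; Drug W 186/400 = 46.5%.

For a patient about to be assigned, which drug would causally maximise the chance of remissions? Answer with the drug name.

Cholesterol here is a post-treatment variable shaped by the drug; conditioning on it would introduce bias rather than remove it. The overall comparison is the causal one.
Pooled: Drug Y 57.0% vs Drug W 46.5%; Drug Y is higher overall.

Drug Y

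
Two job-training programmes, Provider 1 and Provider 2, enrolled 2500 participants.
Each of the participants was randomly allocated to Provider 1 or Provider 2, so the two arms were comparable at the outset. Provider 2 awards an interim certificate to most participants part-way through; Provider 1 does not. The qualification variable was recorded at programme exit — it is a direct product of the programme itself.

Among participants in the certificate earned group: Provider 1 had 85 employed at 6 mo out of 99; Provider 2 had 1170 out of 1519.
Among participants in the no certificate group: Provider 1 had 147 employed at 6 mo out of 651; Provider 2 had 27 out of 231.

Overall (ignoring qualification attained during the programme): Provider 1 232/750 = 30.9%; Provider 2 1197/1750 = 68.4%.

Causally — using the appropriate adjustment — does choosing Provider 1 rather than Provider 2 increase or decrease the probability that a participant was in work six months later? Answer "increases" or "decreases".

decreases

Within every qualification attained during the programme level Provider 1 has the higher rate, yet pooled Provider 2 does — Simpson's reversal.
The distribution of qualification attained during the programme is itself part of what the programme does — it is an intermediate outcome. Holding it fixed would remove that part of the effect; the total effect is the pooled difference.
Pooled: Provider 1 30.9% vs Provider 2 68.4%; Provider 2 is higher overall.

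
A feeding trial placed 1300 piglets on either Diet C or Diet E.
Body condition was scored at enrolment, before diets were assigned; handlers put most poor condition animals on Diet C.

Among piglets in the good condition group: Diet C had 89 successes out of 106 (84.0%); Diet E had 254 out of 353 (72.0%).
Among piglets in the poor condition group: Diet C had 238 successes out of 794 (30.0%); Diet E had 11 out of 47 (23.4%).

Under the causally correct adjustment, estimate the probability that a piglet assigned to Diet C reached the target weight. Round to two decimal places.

0.49

Within every starting body condition level Diet C has the higher rate, yet pooled Diet E does — Simpson's reversal.
Since starting body condition is a pre-existing factor (not a product of the diet) and it affects the outcome on its own, it is a confounder. The stratified rates, not the pooled rate, identify the causal effect.
Standardising Diet C to the population starting body condition mix: 0.353·89/106 + 0.647·238/794 = 0.490.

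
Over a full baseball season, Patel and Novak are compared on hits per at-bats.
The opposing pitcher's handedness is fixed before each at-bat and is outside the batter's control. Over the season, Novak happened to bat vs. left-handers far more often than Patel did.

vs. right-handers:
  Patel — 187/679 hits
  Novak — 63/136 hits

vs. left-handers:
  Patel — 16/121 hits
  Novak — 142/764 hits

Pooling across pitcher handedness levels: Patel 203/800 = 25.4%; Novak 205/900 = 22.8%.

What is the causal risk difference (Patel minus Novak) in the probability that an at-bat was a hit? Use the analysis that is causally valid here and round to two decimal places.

-0.12

The pitcher handedness-specific comparison favours Novak throughout, but the pooled figures favour Patel. The question is whether to condition on pitcher handedness.
Nothing the player does changes pitcher handedness; the imbalance is an allocation artefact. With pitcher handedness also predicting the outcome, the pooled figure is confounded, and the within-stratum comparison is the causal one.
Adjusting over the population distribution of pitcher handedness: 0.479·(0.275−0.463) + 0.521·(0.132−0.186) = -0.118.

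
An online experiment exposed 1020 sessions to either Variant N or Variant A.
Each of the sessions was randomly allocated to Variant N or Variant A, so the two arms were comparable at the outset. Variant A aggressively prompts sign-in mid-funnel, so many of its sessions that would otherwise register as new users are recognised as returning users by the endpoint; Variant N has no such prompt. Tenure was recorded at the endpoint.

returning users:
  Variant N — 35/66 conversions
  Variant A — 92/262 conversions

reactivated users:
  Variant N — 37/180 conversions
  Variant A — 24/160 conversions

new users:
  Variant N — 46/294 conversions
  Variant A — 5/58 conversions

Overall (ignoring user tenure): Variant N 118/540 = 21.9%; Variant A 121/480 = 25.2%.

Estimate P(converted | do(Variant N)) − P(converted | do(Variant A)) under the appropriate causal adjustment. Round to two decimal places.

Because the variant influences user tenure, user tenure is a post-treatment mediator, not a confounder. Stratifying on it would bias the estimate; the causal effect is the crude pooled difference.
The causal difference is the pooled difference: 0.219 − 0.252 = -0.034.

-0.03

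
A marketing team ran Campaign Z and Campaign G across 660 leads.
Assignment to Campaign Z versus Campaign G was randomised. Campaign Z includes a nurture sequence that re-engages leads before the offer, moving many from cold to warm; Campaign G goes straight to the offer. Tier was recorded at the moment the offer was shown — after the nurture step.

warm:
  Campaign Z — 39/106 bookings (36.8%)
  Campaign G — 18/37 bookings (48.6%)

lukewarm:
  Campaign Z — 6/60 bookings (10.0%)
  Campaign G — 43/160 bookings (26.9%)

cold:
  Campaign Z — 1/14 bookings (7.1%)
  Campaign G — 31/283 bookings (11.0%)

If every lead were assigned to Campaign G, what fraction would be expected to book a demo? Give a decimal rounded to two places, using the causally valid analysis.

0.19

Engagement tier is recorded after the campaign and is itself shifted by it — it sits on the causal path from campaign to outcome. Conditioning on a mediator would strip out part of the effect we want; the pooled comparison gives the total causal effect.
So P(outcome | do(Campaign G)) is just the pooled rate for Campaign G: 92/480 = 0.192.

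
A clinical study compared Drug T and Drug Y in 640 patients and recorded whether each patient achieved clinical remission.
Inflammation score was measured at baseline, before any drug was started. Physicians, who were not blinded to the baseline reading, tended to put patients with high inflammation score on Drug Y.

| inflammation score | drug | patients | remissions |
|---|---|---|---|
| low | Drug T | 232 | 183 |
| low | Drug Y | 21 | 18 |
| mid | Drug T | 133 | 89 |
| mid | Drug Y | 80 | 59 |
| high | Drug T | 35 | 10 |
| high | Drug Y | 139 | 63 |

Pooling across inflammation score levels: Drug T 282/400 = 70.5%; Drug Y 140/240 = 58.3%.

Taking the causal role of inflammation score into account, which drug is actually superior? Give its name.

Drug Y

Nothing the drug does changes inflammation score; the imbalance is an allocation artefact. With inflammation score also predicting the outcome, the pooled figure is confounded, and the within-stratum comparison is the causal one.
Within each level — low: 78.9% vs 85.7%; mid: 66.9% vs 73.8%; high: 28.6% vs 45.3% — Drug Y is higher every time.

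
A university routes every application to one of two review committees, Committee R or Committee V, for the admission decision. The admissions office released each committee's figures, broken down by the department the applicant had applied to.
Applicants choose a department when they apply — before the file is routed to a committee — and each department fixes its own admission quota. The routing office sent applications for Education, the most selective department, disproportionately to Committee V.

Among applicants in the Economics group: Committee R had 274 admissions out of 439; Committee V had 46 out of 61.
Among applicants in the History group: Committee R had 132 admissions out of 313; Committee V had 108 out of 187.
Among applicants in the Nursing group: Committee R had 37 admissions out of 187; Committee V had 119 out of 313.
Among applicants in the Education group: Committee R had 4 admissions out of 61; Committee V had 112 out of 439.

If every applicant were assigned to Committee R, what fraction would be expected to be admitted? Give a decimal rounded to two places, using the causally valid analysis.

0.33

Department differs across review committees for reasons unrelated to any effect of the review committee itself, and it separately predicts the outcome — a classic confounder. We must compare within department levels.
Standardising Committee R to the population department mix: 0.250·274/439 + 0.250·132/313 + 0.250·37/187 + 0.250·4/61 = 0.327.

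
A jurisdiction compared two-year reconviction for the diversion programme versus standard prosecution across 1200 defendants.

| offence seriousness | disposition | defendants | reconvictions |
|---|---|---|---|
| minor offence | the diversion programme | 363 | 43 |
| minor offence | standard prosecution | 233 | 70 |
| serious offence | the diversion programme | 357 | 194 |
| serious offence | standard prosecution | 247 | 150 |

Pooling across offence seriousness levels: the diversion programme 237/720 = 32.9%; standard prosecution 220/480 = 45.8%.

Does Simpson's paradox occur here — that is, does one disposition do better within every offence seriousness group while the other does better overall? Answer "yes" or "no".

Within each offence seriousness level (minor offence 11.8% vs 30.0%; serious offence 54.3% vs 60.7%), the diversion programme has the lower rate every time. Pooled: 32.9% vs 45.8% — the diversion programme has the lower rate overall. They agree.

no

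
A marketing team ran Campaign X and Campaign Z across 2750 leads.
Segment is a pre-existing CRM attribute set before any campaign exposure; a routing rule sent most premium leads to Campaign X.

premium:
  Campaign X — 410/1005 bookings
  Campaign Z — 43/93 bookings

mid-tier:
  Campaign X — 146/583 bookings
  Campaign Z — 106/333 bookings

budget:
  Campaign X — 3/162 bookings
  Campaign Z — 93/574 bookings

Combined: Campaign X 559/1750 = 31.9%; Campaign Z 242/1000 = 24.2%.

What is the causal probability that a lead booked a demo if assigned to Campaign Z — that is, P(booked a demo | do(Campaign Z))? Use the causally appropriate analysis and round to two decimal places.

Customer segment satisfies the back-door criterion: it is not a descendant of the campaign, and it blocks the spurious path from campaign to outcome. Adjusting for it (i.e., using the within-customer segment rates) gives the causal effect.
Standardising Campaign Z to the population customer segment mix: 0.399·43/93 + 0.333·106/333 + 0.268·93/574 = 0.334.

0.33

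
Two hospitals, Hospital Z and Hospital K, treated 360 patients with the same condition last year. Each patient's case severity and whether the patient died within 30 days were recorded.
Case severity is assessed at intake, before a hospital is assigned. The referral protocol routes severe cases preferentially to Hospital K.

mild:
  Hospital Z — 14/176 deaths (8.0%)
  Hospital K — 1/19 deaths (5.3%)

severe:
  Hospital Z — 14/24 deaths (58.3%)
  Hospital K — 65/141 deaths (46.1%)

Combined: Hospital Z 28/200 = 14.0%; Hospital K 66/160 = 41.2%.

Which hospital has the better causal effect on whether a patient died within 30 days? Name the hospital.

Hospital K

Hospital K is lower inside every case severity stratum but Hospital Z is lower in aggregate. Whether to stratify depends on how case severity relates to the hospital.
Nothing the hospital does changes case severity; the imbalance is an allocation artefact. With case severity also predicting the outcome, the pooled figure is confounded, and the within-stratum comparison is the causal one.
Within each level — mild: 8.0% vs 5.3%; severe: 58.3% vs 46.1% — Hospital K is lower every time.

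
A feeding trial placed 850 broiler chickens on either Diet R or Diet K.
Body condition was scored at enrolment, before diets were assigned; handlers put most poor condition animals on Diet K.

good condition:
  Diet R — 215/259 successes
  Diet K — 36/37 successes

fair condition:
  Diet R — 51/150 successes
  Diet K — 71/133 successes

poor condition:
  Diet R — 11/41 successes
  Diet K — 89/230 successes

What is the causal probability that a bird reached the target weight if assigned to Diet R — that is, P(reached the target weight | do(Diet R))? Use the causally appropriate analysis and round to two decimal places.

Within every starting body condition level Diet K has the higher rate, yet pooled Diet R does — Simpson's reversal.
Nothing the diet does changes starting body condition; the imbalance is an allocation artefact. With starting body condition also predicting the outcome, the pooled figure is confounded, and the within-stratum comparison is the causal one.
Standardising Diet R to the population starting body condition mix: 0.348·215/259 + 0.333·51/150 + 0.319·11/41 = 0.488.

0.49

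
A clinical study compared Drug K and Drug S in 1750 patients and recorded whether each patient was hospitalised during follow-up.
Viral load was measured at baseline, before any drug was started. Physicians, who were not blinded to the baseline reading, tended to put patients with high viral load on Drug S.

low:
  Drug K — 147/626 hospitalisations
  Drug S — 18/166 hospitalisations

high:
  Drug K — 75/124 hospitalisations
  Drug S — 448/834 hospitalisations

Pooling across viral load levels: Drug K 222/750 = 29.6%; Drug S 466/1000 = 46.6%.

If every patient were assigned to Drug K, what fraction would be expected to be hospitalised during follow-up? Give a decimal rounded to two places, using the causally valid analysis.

0.44

Within every viral load level Drug S has the lower rate, yet pooled Drug K does — Simpson's reversal.
Here viral load is a common cause — it drives both which drug a case falls under and the outcome. The crude comparison mixes populations; the stratum-specific rates are the causally relevant ones.
Standardising Drug K to the population viral load mix: 0.453·147/626 + 0.547·75/124 = 0.437.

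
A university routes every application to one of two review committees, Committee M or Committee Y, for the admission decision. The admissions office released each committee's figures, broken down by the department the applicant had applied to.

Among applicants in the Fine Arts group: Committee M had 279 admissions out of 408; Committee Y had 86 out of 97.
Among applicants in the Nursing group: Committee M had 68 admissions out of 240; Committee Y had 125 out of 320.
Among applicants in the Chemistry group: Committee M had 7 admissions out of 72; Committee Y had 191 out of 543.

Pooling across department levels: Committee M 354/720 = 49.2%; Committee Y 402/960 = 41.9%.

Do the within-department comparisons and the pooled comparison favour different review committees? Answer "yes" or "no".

Within each department level (Fine Arts 68.4% vs 88.7%; Nursing 28.3% vs 39.1%; Chemistry 9.7% vs 35.2%), Committee Y has the higher rate every time. Pooled: 49.2% vs 41.9% — Committee M has the higher rate overall. The two comparisons disagree.

yes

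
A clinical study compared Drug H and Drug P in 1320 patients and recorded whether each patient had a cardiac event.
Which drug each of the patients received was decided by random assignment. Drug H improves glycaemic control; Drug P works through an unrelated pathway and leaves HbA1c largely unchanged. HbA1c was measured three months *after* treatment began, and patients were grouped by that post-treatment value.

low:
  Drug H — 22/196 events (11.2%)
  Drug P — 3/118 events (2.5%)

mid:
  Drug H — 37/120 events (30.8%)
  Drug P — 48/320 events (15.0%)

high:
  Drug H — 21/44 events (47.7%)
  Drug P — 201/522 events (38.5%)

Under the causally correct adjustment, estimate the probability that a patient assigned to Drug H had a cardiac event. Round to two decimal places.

0.22

HbA1c is downstream of the drug. One should not condition on a consequence of treatment, so the overall rates are the right comparison.
So P(outcome | do(Drug H)) is just the pooled rate for Drug H: 80/360 = 0.222.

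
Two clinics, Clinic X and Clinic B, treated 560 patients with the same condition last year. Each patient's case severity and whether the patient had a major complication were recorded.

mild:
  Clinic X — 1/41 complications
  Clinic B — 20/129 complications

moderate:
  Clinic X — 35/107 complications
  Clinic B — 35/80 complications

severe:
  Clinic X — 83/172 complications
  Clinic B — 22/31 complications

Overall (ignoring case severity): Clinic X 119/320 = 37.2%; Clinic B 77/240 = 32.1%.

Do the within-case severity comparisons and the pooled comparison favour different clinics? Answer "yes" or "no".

Within each case severity level (mild 2.4% vs 15.5%; moderate 32.7% vs 43.8%; severe 48.3% vs 71.0%), Clinic X has the lower rate every time. Pooled: 37.2% vs 32.1% — Clinic B has the lower rate overall. The two comparisons disagree.

yes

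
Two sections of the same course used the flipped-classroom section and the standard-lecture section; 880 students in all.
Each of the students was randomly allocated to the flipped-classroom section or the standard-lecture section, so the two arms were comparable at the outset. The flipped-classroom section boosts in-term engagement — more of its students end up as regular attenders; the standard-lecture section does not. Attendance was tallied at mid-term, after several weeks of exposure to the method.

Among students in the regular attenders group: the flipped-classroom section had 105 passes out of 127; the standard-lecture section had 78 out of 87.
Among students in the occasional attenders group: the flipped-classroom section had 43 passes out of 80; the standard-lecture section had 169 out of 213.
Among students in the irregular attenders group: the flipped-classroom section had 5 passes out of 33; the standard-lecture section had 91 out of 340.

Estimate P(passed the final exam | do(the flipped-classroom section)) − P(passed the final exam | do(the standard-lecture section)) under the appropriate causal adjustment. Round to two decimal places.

Mid-term attendance here is a post-treatment variable shaped by the teaching method; conditioning on it would introduce bias rather than remove it. The overall comparison is the causal one.
The causal difference is the pooled difference: 0.637 − 0.528 = +0.109.

+0.11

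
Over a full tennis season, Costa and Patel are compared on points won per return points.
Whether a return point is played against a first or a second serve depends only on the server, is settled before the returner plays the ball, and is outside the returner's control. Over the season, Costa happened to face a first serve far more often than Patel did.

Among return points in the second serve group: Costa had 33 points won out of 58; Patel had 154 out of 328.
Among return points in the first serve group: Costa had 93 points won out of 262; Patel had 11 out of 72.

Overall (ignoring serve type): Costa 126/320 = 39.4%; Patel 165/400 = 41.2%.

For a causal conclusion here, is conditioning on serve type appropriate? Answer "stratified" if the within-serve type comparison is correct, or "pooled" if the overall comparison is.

stratified

The imbalance in serve type arose from how return points were allocated, not from anything the player did; and serve type independently affects the outcome. The pooled gap is confounded — condition on serve type.
Within each level — second serve: 56.9% vs 47.0%; first serve: 35.5% vs 15.3% — Costa is higher every time.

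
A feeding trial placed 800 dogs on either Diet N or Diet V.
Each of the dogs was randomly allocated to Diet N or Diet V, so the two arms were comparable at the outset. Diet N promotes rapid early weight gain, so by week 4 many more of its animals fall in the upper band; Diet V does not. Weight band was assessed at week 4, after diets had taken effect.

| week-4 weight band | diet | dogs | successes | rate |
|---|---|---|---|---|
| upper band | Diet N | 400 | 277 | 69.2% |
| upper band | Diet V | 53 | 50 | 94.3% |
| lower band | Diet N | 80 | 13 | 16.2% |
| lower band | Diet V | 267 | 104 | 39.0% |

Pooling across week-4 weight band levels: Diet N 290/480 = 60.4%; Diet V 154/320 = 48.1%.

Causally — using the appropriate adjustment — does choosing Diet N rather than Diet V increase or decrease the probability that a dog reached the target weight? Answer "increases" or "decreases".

The week-4 weight band-specific comparison favours Diet V throughout, but the pooled figures favour Diet N. The question is whether to condition on week-4 weight band.
Stratifying would compare diets among dogs the diets themselves sorted into week-4 weight band groups — a form of selection on an intermediate. The unconditioned pooled rates give the total causal effect.
Pooled: Diet N 60.4% vs Diet V 48.1%; Diet N is higher overall.

increases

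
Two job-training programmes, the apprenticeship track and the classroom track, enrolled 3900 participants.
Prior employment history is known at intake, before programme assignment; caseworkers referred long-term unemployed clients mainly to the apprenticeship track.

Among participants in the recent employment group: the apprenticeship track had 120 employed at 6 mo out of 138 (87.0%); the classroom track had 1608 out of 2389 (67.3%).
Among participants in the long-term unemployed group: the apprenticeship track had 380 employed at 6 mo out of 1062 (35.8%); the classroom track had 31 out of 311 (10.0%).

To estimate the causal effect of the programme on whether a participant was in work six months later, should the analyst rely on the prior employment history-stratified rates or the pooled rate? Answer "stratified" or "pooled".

The stratified and pooled comparisons disagree (the apprenticeship track wins within each prior employment history; the classroom track wins overall), so the answer turns on the causal role of prior employment history.
The imbalance in prior employment history arose from how participants were allocated, not from anything the programme did; and prior employment history independently affects the outcome. The pooled gap is confounded — condition on prior employment history.
Within each level — recent employment: 87.0% vs 67.3%; long-term unemployed: 35.8% vs 10.0% — the apprenticeship track is higher every time.

stratified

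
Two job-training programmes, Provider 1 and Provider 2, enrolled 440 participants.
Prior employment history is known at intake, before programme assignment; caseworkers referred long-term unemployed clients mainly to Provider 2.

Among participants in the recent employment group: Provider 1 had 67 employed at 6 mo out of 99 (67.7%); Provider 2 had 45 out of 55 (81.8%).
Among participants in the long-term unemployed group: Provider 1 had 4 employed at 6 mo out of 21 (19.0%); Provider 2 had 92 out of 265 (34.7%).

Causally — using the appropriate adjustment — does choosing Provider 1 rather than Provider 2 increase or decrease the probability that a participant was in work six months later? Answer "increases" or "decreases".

Nothing the programme does changes prior employment history; the imbalance is an allocation artefact. With prior employment history also predicting the outcome, the pooled figure is confounded, and the within-stratum comparison is the causal one.
Within each level — recent employment: 67.7% vs 81.8%; long-term unemployed: 19.0% vs 34.7% — Provider 2 is higher every time.

decreases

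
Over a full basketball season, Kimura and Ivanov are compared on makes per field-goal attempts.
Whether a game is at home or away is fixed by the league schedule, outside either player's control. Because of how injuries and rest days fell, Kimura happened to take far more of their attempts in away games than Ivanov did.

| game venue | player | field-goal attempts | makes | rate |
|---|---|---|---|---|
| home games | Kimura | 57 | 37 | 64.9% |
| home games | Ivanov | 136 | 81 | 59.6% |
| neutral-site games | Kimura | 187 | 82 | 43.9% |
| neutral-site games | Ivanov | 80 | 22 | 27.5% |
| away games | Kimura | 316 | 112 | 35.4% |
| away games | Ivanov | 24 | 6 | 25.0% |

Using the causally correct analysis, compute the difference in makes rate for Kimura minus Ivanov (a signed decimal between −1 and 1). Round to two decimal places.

+0.11

The stratified and pooled comparisons disagree (Kimura wins within each game venue; Ivanov wins overall), so the answer turns on the causal role of game venue.
Game venue satisfies the back-door criterion: it is not a descendant of the player, and it blocks the spurious path from player to outcome. Adjusting for it (i.e., using the within-game venue rates) gives the causal effect.
Adjusting over the population distribution of game venue: 0.241·(0.649−0.596) + 0.334·(0.439−0.275) + 0.425·(0.354−0.250) = +0.112.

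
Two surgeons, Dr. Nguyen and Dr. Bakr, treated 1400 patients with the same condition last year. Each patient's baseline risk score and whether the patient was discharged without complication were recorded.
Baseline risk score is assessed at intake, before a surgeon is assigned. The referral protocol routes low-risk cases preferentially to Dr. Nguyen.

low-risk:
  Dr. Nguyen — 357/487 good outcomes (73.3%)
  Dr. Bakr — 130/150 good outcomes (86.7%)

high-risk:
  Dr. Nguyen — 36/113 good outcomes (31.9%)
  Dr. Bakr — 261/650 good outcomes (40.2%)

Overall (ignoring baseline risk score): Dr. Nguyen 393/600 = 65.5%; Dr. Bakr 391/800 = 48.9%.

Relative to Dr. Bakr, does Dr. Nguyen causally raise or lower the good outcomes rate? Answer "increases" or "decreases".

decreases

The baseline risk score-specific comparison favours Dr. Bakr throughout, but the pooled figures favour Dr. Nguyen. The question is whether to condition on baseline risk score.
Nothing the surgeon does changes baseline risk score; the imbalance is an allocation artefact. With baseline risk score also predicting the outcome, the pooled figure is confounded, and the within-stratum comparison is the causal one.
Within each level — low-risk: 73.3% vs 86.7%; high-risk: 31.9% vs 40.2% — Dr. Bakr is higher every time.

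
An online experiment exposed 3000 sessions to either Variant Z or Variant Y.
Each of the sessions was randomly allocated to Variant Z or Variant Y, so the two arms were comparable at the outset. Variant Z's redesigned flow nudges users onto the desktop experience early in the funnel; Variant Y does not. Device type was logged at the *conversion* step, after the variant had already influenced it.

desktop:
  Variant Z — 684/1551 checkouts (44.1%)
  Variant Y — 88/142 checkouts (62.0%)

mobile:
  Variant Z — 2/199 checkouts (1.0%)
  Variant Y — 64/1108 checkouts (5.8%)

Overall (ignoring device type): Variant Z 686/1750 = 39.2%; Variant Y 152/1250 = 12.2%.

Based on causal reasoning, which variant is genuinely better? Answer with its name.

Variant Y is higher inside every device type stratum but Variant Z is higher in aggregate. Whether to stratify depends on how device type relates to the variant.
Device type is recorded after the variant and is itself shifted by it — it sits on the causal path from variant to outcome. Conditioning on a mediator would strip out part of the effect we want; the pooled comparison gives the total causal effect.
Pooled: Variant Z 39.2% vs Variant Y 12.2%; Variant Z is higher overall.

Variant Z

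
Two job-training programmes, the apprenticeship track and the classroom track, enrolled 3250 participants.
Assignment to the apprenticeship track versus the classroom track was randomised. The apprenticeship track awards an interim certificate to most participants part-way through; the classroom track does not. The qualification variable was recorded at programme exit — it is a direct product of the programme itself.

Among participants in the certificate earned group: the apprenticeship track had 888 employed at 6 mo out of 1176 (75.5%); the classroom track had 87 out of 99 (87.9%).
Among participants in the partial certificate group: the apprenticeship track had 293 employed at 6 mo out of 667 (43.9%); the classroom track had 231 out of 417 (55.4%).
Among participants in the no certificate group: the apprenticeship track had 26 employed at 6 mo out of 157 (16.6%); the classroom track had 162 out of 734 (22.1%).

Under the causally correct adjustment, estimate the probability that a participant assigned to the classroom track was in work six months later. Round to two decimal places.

0.38

Qualification attained during the programme here is a post-treatment variable shaped by the programme; conditioning on it would introduce bias rather than remove it. The overall comparison is the causal one.
So P(outcome | do(the classroom track)) is just the pooled rate for the classroom track: 480/1250 = 0.384.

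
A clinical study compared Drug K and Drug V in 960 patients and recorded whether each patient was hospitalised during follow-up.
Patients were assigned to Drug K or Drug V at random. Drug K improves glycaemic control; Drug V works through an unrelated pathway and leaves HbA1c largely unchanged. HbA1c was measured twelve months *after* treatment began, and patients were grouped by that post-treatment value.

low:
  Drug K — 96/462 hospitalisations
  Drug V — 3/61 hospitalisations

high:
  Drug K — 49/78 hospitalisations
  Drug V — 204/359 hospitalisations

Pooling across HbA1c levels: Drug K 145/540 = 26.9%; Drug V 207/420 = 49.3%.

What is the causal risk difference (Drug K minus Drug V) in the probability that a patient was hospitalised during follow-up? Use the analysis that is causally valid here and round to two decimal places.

Within every HbA1c level Drug V has the lower rate, yet pooled Drug K does — Simpson's reversal.
HbA1c is downstream of the drug. One should not condition on a consequence of treatment, so the overall rates are the right comparison.
The causal difference is the pooled difference: 0.269 − 0.493 = -0.224.

-0.22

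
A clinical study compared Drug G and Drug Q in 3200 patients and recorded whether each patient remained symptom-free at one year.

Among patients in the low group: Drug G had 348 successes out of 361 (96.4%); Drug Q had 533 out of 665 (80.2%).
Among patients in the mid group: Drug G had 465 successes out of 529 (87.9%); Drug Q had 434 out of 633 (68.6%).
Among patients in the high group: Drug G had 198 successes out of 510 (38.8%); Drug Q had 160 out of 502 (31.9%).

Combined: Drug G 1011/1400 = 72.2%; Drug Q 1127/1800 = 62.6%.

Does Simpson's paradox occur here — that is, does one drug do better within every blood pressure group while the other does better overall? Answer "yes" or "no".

no

Within each blood pressure level (low 96.4% vs 80.2%; mid 87.9% vs 68.6%; high 38.8% vs 31.9%), Drug G has the higher rate every time. Pooled: 72.2% vs 62.6% — Drug G has the higher rate overall. They agree.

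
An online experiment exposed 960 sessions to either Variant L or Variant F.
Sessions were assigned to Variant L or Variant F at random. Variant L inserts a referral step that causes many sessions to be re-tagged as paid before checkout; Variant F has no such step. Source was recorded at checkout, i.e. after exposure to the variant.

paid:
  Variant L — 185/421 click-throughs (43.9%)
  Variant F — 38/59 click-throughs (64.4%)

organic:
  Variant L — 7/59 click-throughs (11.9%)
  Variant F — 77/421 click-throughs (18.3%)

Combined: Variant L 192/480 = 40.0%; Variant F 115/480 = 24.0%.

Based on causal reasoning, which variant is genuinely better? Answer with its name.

Variant L

Because the variant influences traffic source, traffic source is a post-treatment mediator, not a confounder. Stratifying on it would bias the estimate; the causal effect is the crude pooled difference.
Pooled: Variant L 40.0% vs Variant F 24.0%; Variant L is higher overall.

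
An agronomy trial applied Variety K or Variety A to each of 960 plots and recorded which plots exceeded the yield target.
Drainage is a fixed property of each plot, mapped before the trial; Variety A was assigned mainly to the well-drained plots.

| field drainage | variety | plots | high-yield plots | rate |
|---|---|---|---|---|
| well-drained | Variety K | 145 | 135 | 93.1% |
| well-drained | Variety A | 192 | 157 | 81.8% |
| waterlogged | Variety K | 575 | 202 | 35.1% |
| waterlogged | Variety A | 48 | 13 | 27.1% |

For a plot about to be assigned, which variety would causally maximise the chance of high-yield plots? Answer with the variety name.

Variety K is higher inside every field drainage stratum but Variety A is higher in aggregate. Whether to stratify depends on how field drainage relates to the variety.
The imbalance in field drainage arose from how plots were allocated, not from anything the variety did; and field drainage independently affects the outcome. The pooled gap is confounded — condition on field drainage.
Within each level — well-drained: 93.1% vs 81.8%; waterlogged: 35.1% vs 27.1% — Variety K is higher every time.

Variety K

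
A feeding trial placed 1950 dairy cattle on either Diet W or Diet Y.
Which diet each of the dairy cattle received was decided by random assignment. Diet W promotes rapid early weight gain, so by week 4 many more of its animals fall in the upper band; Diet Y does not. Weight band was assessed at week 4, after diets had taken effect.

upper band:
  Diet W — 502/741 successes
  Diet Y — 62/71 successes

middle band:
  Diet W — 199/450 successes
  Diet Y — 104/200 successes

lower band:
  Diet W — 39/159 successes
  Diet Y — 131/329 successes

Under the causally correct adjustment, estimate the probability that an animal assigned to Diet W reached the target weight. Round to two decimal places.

0.55

The week-4 weight band-specific comparison favours Diet Y throughout, but the pooled figures favour Diet W. The question is whether to condition on week-4 weight band.
Stratifying would compare diets among dairy cattle the diets themselves sorted into week-4 weight band groups — a form of selection on an intermediate. The unconditioned pooled rates give the total causal effect.
So P(outcome | do(Diet W)) is just the pooled rate for Diet W: 740/1350 = 0.548.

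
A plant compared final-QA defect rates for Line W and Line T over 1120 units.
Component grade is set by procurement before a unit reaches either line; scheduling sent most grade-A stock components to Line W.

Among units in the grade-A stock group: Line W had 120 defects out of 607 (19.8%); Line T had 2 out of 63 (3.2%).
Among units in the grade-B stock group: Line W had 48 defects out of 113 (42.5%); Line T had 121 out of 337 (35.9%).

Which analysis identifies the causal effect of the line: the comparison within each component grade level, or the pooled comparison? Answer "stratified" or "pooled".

stratified

Nothing the line does changes component grade; the imbalance is an allocation artefact. With component grade also predicting the outcome, the pooled figure is confounded, and the within-stratum comparison is the causal one.
Within each level — grade-A stock: 19.8% vs 3.2%; grade-B stock: 42.5% vs 35.9% — Line T is lower every time.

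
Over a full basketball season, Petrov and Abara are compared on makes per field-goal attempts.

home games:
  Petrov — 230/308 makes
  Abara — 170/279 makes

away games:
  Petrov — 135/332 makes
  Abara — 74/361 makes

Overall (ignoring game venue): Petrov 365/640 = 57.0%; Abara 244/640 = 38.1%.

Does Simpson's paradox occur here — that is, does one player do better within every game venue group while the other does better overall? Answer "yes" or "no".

no

Within each game venue level (home games 74.7% vs 60.9%; away games 40.7% vs 20.5%), Petrov has the higher rate every time. Pooled: 57.0% vs 38.1% — Petrov has the higher rate overall. They agree.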